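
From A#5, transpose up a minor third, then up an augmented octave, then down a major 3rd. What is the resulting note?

Up a minor third from A#5: C#6 (3 semitones up).
Up an augmented octave from C#6: C##7 (13 semitones up).
Down a major third from C##7: A#6 (4 semitones down).

A#6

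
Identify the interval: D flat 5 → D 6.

augmented 8th

D to D is the same letter name, plus an octave, so the interval is some kind of octave.
A perfect octave would be 12 semitones; Db5 to D6 is 13, one semitone wider, so the interval is augmented.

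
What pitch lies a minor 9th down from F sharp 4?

E sharp 3

Two letters down from F (plus an octave) reaches E.
A minor ninth spans 13 semitones, so from F#4 the target pitch is E#3.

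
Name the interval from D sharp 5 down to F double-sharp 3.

Descending from D#5 to F##3 is the same interval as ascending F##3 to D#5.
F to D spans six letter names (F-G-A-B-C-D), plus an octave: a thirteenth.
F##3 to D#5 is 20 semitones, a half step short of the major thirteenth (21), so this is minor.
(Equivalently, a compound minor sixth: a minor sixth plus an octave.)

minor thirteenth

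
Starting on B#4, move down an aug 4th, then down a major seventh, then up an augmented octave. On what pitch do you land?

An augmented fourth down from B#4 is F#4.
A major seventh down from F#4 is G3.
G3 up an augmented octave → G#4 (13 semitones).

G#4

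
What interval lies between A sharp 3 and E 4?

d5

A to E spans five letter names (A-B-C-D-E): a fifth.
The perfect fifth is 7 semitones; here we have 6, one semitone narrower: diminished.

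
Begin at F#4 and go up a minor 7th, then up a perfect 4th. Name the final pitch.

A minor seventh up from F#4 is E5.
Up a perfect fourth from E5: A5 (5 semitones up).

A5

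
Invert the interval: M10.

First reduce the compound major tenth to its simple form, a major third.
The rule of nine gives the new number: 9 − 3 = 6, so a third becomes a sixth.
Quality inverts too: major becomes minor. That makes the inversion a minor sixth.

minor 6th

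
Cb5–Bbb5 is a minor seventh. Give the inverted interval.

major second

The rule of nine gives the new number: 9 − 7 = 2, so a seventh becomes a second.
Quality inverts too: minor becomes major. That makes the inversion a major second.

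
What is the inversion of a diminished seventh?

A2

Interval numbers invert to sum to nine: 7 + 2 = 9, so a seventh inverts to a second.
The quality also flips — diminished becomes augmented — giving an augmented second.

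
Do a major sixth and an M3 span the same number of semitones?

A major sixth spans 9 semitones; a major third spans 4 semitones. They differ by 5.

No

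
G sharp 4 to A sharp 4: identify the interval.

major second

G to A spans two letter names (G-A) — that makes it a second of some quality.
The major second spans 2 semitones, and G#4 to A#4 is exactly 2 semitones — so this is a major second.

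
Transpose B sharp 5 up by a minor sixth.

G sharp 6

Six letter names up from B: G.
Moving 8 semitones up from B#5 (the size of a minor sixth) reaches G#6.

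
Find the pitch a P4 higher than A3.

D4

The fourth takes the letter from A up to D.
A perfect fourth spans 5 semitones, so from A3 the target pitch is D4.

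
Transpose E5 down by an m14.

F#3

The fourteenth's letter: E down seven letter names plus an octave → F.
A minor fourteenth spans 22 semitones, so from E5 the target pitch is F#3.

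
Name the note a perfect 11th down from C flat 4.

G flat 2

Counting four letter names plus an octave down from C lands on G.
A perfect eleventh is 17 semitones; 17 semitones down from Cb4 gives Gb2.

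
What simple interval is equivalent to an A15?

A8

Take out an octave (7 from the number): 15 − 7 = 8.
Quality carries through unchanged, so the simple form is an augmented octave.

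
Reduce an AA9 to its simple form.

Each octave removed subtracts seven from the number: 9 − 7 = 2.
So a doubly augmented ninth is an octave plus a doubly augmented second. The quality is unchanged.

doubly augmented second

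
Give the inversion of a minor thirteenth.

major 3rd

First reduce the compound minor thirteenth to its simple form, a minor sixth.
Inverted interval numbers add to nine, so a sixth pairs with a third (6 + 3 = 9).
Quality inverts too: minor becomes major. That makes the inversion a major third.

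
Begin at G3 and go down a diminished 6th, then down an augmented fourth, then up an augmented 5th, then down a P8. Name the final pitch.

C##2

A diminished sixth down from G3 is B#2.
Down an augmented fourth from B#2: F#2 (6 semitones down).
F#2 up an augmented fifth → C##3 (8 semitones).
A perfect octave down from C##3 is C##2.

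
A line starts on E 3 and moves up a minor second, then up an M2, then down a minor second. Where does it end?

F sharp 3

Up a minor second from E3: F3 (1 semitone up).
Up a major second from F3: G3 (2 semitones up).
A minor second down from G3 is F#3.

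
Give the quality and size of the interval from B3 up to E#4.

augmented 4th

B to E spans four letter names (B-C-D-E), so the interval is some kind of fourth.
The perfect fourth is 5 semitones; here we have 6, one semitone wider: augmented.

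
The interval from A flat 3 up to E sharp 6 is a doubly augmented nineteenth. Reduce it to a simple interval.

AA5

Take out 2 octaves (14 from the number): 19 − 14 = 5.
So a doubly augmented nineteenth is 2 octaves plus a doubly augmented fifth. The quality is unchanged.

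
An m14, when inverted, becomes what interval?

major second

First reduce the compound minor fourteenth to its simple form, a minor seventh.
Interval numbers invert to sum to nine: 7 + 2 = 9, so a seventh inverts to a second.
Quality inverts too: minor becomes major. That makes the inversion a major second.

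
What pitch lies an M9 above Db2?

The ninth's letter: D up two letter names plus an octave → E.
Moving 14 semitones up from Db2 (the size of a major ninth) reaches Eb3.

Eb3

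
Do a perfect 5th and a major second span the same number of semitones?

A perfect fifth is 7 semitones but a major second is 2 semitones — different sizes.

No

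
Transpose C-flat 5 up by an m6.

A-double-flat 5

Six letter names up from C: A.
Moving 8 semitones up from Cb5 (the size of a minor sixth) reaches Abb5.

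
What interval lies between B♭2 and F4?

perfect 12th

B to F spans five letter names (B-C-D-E-F), plus an octave, so the interval is some kind of twelfth.
Bb2 to F4 is 19 semitones, matching the perfect twelfth exactly, so the quality is perfect.
(Equivalently, a compound perfect fifth: a perfect fifth plus an octave.)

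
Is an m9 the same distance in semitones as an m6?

No

A minor ninth spans 13 semitones; a minor sixth spans 8 semitones. They differ by 5.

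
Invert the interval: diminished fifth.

augmented fourth

The rule of nine gives the new number: 9 − 5 = 4, so a fifth becomes a fourth.
The quality also flips — diminished becomes augmented — giving an augmented fourth.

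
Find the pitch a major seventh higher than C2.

B2

Seven letter names up from C: B.
A major seventh is 11 semitones; 11 semitones up from C2 gives B2.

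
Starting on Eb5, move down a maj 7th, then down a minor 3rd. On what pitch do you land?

Eb5 down a major seventh → Fb4 (11 semitones).
Down a minor third from Fb4: Db4 (3 semitones down).

Db4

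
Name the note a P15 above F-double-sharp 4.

F-double-sharp 6

The letter stays F (same as the start), shifted two octaves up.
A perfect fifteenth spans 24 semitones, so from F##4 the target pitch is F##6.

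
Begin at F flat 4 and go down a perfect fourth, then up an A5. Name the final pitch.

G 4

Fb4 down a perfect fourth → Cb4 (5 semitones).
Up an augmented fifth from Cb4: G4 (8 semitones up).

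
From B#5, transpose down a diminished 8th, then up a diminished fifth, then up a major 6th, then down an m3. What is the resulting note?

B##5

A diminished octave down from B#5 is B##4.
Up a diminished fifth from B##4: F##5 (6 semitones up).
Up a major sixth from F##5: D##6 (9 semitones up).
Down a minor third from D##6: B##5 (3 semitones down).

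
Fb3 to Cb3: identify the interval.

Descending from Fb3 to Cb3 is the same interval as ascending Cb3 to Fb3.
C to F spans four letter names (C-D-E-F) — that makes it a fourth of some quality.
Counting semitones, Cb3→Fb3 is 5, which is the perfect fourth.

perfect fourth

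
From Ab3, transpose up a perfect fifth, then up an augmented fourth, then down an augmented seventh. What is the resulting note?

Ab3 up a perfect fifth → Eb4 (7 semitones).
Up an augmented fourth from Eb4: A4 (6 semitones up).
An augmented seventh down from A4 is Bbb3.

Bbb3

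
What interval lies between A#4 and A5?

diminished 8th

A to A is the same letter name, plus an octave, so the interval is some kind of octave.
A#4 to A5 spans 11 semitones — one semitone narrower than the perfect octave (12) — giving a diminished octave.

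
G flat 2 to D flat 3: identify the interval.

G to D spans five letter names (G-A-B-C-D), so the interval is some kind of fifth.
Gb2 to Db3 is 7 semitones, matching the perfect fifth exactly, so the quality is perfect.

perfect fifth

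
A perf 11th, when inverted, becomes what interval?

perfect fifth

First reduce the compound perfect eleventh to its simple form, a perfect fourth.
Inverted interval numbers add to nine, so a fourth pairs with a fifth (4 + 5 = 9).
And perfect stays perfect under inversion, so we get a perfect fifth.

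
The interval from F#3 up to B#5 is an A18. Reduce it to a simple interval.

A4

Each octave removed subtracts seven from the number: 18 − 14 = 4.
Quality carries through unchanged, so the simple form is an augmented fourth.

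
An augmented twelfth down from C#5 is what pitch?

F3

Counting five letter names plus an octave down from C lands on F.
Moving 20 semitones down from C#5 (the size of an augmented twelfth) reaches F3.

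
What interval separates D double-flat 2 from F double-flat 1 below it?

Descending from Dbb2 to Fbb1 is the same interval as ascending Fbb1 to Dbb2.
F to D spans six letter names (F-G-A-B-C-D): a sixth.
Counting semitones, Fbb1→Dbb2 is 9, which is the major sixth.

major 6th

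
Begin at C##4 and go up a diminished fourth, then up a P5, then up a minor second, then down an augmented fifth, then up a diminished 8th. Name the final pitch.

Gbb5

Up a diminished fourth from C##4: F#4 (4 semitones up).
A perfect fifth up from F#4 is C#5.
C#5 up a minor second → D5 (1 semitone).
D5 down an augmented fifth → Gb4 (8 semitones).
Gb4 up a diminished octave → Gbb5 (11 semitones).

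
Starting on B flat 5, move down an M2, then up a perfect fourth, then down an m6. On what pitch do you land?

F 5

Down a major second from Bb5: Ab5 (2 semitones down).
Up a perfect fourth from Ab5: Db6 (5 semitones up).
A minor sixth down from Db6 is F5.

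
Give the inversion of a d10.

A6

First reduce the compound diminished tenth to its simple form, a diminished third.
The rule of nine gives the new number: 9 − 3 = 6, so a third becomes a sixth.
The quality also flips — diminished becomes augmented — giving an augmented sixth.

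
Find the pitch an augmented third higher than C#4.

E##4

Counting three letter names up from C lands on E.
An augmented third is 5 semitones; 5 semitones up from C#4 gives E##4.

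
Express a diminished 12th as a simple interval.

d5

Each octave removed subtracts seven from the number: 12 − 7 = 5.
Quality carries through unchanged, so the simple form is a diminished fifth.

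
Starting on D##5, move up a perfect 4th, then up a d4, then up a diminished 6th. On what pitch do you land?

A perfect fourth up from D##5 is G##5.
Up a diminished fourth from G##5: C#6 (4 semitones up).
Up a diminished sixth from C#6: Ab6 (7 semitones up).

Ab6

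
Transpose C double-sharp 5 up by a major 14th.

The fourteenth's letter: C up seven letter names plus an octave → B.
Moving 23 semitones up from C##5 (the size of a major fourteenth) reaches B##6.

B double-sharp 6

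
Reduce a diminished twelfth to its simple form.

d5

Subtracting seven from the interval number removes an octave: 12 − 7 = 5.
Quality carries through unchanged, so the simple form is a diminished fifth.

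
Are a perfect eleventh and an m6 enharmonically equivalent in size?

No

A perfect eleventh spans 17 semitones; a minor sixth spans 8 semitones. They differ by 9.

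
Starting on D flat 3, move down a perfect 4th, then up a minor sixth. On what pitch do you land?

Db3 down a perfect fourth → Ab2 (5 semitones).
Up a minor sixth from Ab2: Fb3 (8 semitones up).

F flat 3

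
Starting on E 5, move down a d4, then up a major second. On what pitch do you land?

C double-sharp 5

Down a diminished fourth from E5: B#4 (4 semitones down).
Up a major second from B#4: C##5 (2 semitones up).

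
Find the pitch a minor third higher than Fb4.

The third takes the letter from F up to A.
A minor third spans 3 semitones, so from Fb4 the target pitch is Abb4.

Abb4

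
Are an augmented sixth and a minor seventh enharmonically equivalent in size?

An augmented sixth spans 10 semitones, and a minor seventh also spans 10 semitones — they're enharmonic.

Yes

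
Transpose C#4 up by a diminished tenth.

Eb5

Three letters up from C (plus an octave) reaches E.
A diminished tenth is 14 semitones; 14 semitones up from C#4 gives Eb5.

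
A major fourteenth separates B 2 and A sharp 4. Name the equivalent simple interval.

M7

Each octave removed subtracts seven from the number: 14 − 7 = 7.
So a major fourteenth is an octave plus a major seventh. The quality is unchanged.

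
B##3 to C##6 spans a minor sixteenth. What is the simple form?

m2

Take out 2 octaves (14 from the number): 16 − 14 = 2.
That makes a minor sixteenth a compound minor second — 2 octaves plus a minor second.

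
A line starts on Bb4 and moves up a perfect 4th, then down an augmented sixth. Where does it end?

Up a perfect fourth from Bb4: Eb5 (5 semitones up).
An augmented sixth down from Eb5 is Gbb4.

Gbb4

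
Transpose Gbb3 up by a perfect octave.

Gbb4

An octave keeps the letter name G, an octave up from G.
A perfect octave is 12 semitones; 12 semitones up from Gbb3 gives Gbb4.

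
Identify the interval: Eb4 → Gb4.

minor 3rd

E to G spans three letter names (E-F-G) — that makes it a third of some quality.
Eb4 to Gb4 is 3 semitones, a half step short of the major third (4), so this is minor.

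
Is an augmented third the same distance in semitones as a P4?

Yes

An augmented third = 5 semitones = a perfect fourth; enharmonically equal.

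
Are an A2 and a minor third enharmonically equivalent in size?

Both span 3 semitones: an augmented second and a minor third are the same chromatic distance.

Yes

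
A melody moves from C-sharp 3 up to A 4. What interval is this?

C to A spans six letter names (C-D-E-F-G-A), plus an octave, so the interval is some kind of thirteenth.
C#3 to A4 is 20 semitones, a half step short of the major thirteenth (21), so this is minor.
(Equivalently, a compound minor sixth: a minor sixth plus an octave.)

minor thirteenth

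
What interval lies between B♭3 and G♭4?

B to G spans six letter names (B-C-D-E-F-G) — that makes it a sixth of some quality.
At 8 semitones, Bb3→Gb4 falls one short of a major sixth: minor.

minor 6th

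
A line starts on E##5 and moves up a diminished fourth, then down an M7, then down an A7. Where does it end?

Cb4

E##5 up a diminished fourth → A#5 (4 semitones).
Down a major seventh from A#5: B4 (11 semitones down).
An augmented seventh down from B4 is Cb4.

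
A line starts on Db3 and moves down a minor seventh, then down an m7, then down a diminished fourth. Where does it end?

Db3 down a minor seventh → Eb2 (10 semitones).
Down a minor seventh from Eb2: F1 (10 semitones down).
A diminished fourth down from F1 is C#1.

C#1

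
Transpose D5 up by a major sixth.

Counting six letter names up from D lands on B.
A major sixth is 9 semitones; 9 semitones up from D5 gives B5.

B5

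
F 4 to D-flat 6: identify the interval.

m13

F to D spans six letter names (F-G-A-B-C-D), plus an octave, so the interval is some kind of thirteenth.
At 20 semitones, F4→Db6 falls one short of a major thirteenth: minor.
(Equivalently, a compound minor sixth: a minor sixth plus an octave.)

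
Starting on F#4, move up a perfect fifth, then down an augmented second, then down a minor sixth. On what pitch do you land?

F#4 up a perfect fifth → C#5 (7 semitones).
An augmented second down from C#5 is Bb4.
Bb4 down a minor sixth → D4 (8 semitones).

D4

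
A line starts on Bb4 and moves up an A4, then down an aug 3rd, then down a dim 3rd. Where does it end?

Bb4 up an augmented fourth → E5 (6 semitones).
Down an augmented third from E5: Cb5 (5 semitones down).
Down a diminished third from Cb5: A4 (2 semitones down).

A4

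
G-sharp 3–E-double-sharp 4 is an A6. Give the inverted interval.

d3

Inverted interval numbers add to nine, so a sixth pairs with a third (6 + 3 = 9).
And augmented becomes diminished under inversion, so we get a diminished third.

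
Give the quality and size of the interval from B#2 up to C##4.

major ninth

B to C spans two letter names (B-C), plus an octave, so the interval is some kind of ninth.
The major ninth spans 14 semitones, and B#2 to C##4 is exactly 14 semitones — so this is a major ninth.
(Equivalently, a compound major second: a major second plus an octave.)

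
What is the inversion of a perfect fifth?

P4

The rule of nine gives the new number: 9 − 5 = 4, so a fifth becomes a fourth.
Quality inverts too: perfect stays perfect. That makes the inversion a perfect fourth.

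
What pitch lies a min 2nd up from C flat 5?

D double-flat 5

Two letter names up from C: D.
A minor second spans 1 semitone, so from Cb5 the target pitch is Dbb5.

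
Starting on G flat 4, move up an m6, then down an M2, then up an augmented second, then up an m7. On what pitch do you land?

Up a minor sixth from Gb4: Ebb5 (8 semitones up).
Ebb5 down a major second → Dbb5 (2 semitones).
Up an augmented second from Dbb5: Eb5 (3 semitones up).
Up a minor seventh from Eb5: Db6 (10 semitones up).

D flat 6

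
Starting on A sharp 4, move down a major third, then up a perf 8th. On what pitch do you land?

F sharp 5

Down a major third from A#4: F#4 (4 semitones down).
F#4 up a perfect octave → F#5 (12 semitones).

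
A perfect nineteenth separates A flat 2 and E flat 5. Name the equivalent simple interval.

Subtracting seven from the interval number removes an octave: 19 − 14 = 5.
So a perfect nineteenth is 2 octaves plus a perfect fifth. The quality is unchanged.

perfect 5th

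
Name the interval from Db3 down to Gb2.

P5

Descending from Db3 to Gb2 is the same interval as ascending Gb2 to Db3.
G to D spans five letter names (G-A-B-C-D) — that makes it a fifth of some quality.
Gb2 to Db3 is 7 semitones, matching the perfect fifth exactly, so the quality is perfect.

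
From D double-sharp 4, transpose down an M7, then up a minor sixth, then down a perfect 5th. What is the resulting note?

A major seventh down from D##4 is E#3.
A minor sixth up from E#3 is C#4.
C#4 down a perfect fifth → F#3 (7 semitones).

F sharp 3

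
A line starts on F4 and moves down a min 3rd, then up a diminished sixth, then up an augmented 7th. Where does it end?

A5

F4 down a minor third → D4 (3 semitones).
A diminished sixth up from D4 is Bbb4.
An augmented seventh up from Bbb4 is A5.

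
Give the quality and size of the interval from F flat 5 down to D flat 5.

minor 3rd

Descending from Fb5 to Db5 is the same interval as ascending Db5 to Fb5.
D to F spans three letter names (D-E-F), so the interval is some kind of third.
Db5 to Fb5 is 3 semitones, a half step short of the major third (4), so this is minor.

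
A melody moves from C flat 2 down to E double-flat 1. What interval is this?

major 6th

Descending from Cb2 to Ebb1 is the same interval as ascending Ebb1 to Cb2.
E to C spans six letter names (E-F-G-A-B-C), so the interval is some kind of sixth.
The major sixth spans 9 semitones, and Ebb1 to Cb2 is exactly 9 semitones — so this is a major sixth.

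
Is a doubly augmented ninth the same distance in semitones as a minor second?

No

A doubly augmented ninth is 16 semitones but a minor second is 1 semitone — different sizes.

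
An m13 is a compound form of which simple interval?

Take out an octave (7 from the number): 13 − 7 = 6.
Quality carries through unchanged, so the simple form is a minor sixth.

minor sixth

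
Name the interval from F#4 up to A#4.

F to A spans three letter names (F-G-A), so the interval is some kind of third.
Counting semitones, F#4→A#4 is 4, which is the major third.

major 3rd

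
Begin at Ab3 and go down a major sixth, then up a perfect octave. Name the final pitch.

Down a major sixth from Ab3: Cb3 (9 semitones down).
A perfect octave up from Cb3 is Cb4.

Cb4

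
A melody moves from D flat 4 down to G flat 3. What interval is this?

Descending from Db4 to Gb3 is the same interval as ascending Gb3 to Db4.
G to D spans five letter names (G-A-B-C-D) — that makes it a fifth of some quality.
Gb3 to Db4 is 7 semitones, matching the perfect fifth exactly, so the quality is perfect.

perfect fifth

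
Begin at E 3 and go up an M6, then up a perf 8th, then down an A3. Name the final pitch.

A flat 4

A major sixth up from E3 is C#4.
C#4 up a perfect octave → C#5 (12 semitones).
C#5 down an augmented third → Ab4 (5 semitones).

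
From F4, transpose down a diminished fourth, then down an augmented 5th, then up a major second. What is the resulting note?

Down a diminished fourth from F4: C#4 (4 semitones down).
An augmented fifth down from C#4 is F3.
Up a major second from F3: G3 (2 semitones up).

G3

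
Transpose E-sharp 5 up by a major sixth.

Counting six letter names up from E lands on C.
A major sixth spans 9 semitones, so from E#5 the target pitch is C##6.

C-double-sharp 6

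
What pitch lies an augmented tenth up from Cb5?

The tenth's letter: C up three letter names plus an octave → E.
An augmented tenth is 17 semitones; 17 semitones up from Cb5 gives E6.

E6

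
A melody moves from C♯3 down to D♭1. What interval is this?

augmented fourteenth

Descending from C#3 to Db1 is the same interval as ascending Db1 to C#3.
D to C spans seven letter names (D-E-F-G-A-B-C), plus an octave: a fourteenth.
A major fourteenth would be 23 semitones; Db1 to C#3 is 24, one semitone wider, so the interval is augmented.
(Equivalently, a compound augmented seventh: an augmented seventh plus an octave.)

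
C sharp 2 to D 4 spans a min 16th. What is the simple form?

Each octave removed subtracts seven from the number: 16 − 14 = 2.
Quality carries through unchanged, so the simple form is a minor second.

minor second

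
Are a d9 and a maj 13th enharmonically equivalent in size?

12 semitones (diminished ninth) vs 21 semitones (major thirteenth): not equal.

No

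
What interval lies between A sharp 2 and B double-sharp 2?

A to B spans two letter names (A-B), so the interval is some kind of second.
A#2 to B##2 spans 3 semitones — one semitone wider than the major second (2) — giving an augmented second.

augmented 2nd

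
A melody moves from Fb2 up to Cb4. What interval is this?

perfect twelfth

F to C spans five letter names (F-G-A-B-C), plus an octave, so the interval is some kind of twelfth.
Fb2 to Cb4 is 19 semitones, matching the perfect twelfth exactly, so the quality is perfect.
(Equivalently, a compound perfect fifth: a perfect fifth plus an octave.)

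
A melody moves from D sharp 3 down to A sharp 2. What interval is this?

Descending from D#3 to A#2 is the same interval as ascending A#2 to D#3.
A to D spans four letter names (A-B-C-D): a fourth.
Counting semitones, A#2→D#3 is 5, which is the perfect fourth.

perfect fourth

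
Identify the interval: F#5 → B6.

P11

F to B spans four letter names (F-G-A-B), plus an octave — that makes it an eleventh of some quality.
The perfect eleventh spans 17 semitones, and F#5 to B6 is exactly 17 semitones — so this is a perfect eleventh.
(Equivalently, a compound perfect fourth: a perfect fourth plus an octave.)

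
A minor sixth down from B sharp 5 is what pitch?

D double-sharp 5

Counting six letter names down from B lands on D.
A minor sixth spans 8 semitones, so from B#5 the target pitch is D##5.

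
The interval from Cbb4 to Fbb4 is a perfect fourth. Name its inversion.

P5

Interval numbers invert to sum to nine: 4 + 5 = 9, so a fourth inverts to a fifth.
The quality also flips — perfect stays perfect — giving a perfect fifth.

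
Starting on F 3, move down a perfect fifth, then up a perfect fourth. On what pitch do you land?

E flat 3

A perfect fifth down from F3 is Bb2.
Bb2 up a perfect fourth → Eb3 (5 semitones).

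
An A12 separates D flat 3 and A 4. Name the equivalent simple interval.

Each octave removed subtracts seven from the number: 12 − 7 = 5.
So an augmented twelfth is an octave plus an augmented fifth. The quality is unchanged.

augmented 5th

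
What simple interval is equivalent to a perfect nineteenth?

Subtracting seven from the interval number removes an octave: 19 − 14 = 5.
So a perfect nineteenth is 2 octaves plus a perfect fifth. The quality is unchanged.

perfect 5th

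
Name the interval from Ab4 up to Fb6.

minor 13th

A to F spans six letter names (A-B-C-D-E-F), plus an octave — that makes it a thirteenth of some quality.
At 20 semitones, Ab4→Fb6 falls one short of a major thirteenth: minor.
(Equivalently, a compound minor sixth: a minor sixth plus an octave.)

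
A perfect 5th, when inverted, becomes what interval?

perfect fourth

Inverted interval numbers add to nine, so a fifth pairs with a fourth (5 + 4 = 9).
The quality also flips — perfect stays perfect — giving a perfect fourth.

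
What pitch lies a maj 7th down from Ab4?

Counting seven letter names down from A lands on B.
Moving 11 semitones down from Ab4 (the size of a major seventh) reaches Bbb3.

Bbb3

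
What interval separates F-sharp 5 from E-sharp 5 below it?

Descending from F#5 to E#5 is the same interval as ascending E#5 to F#5.
E to F spans two letter names (E-F), so the interval is some kind of second.
A major second would be 2 semitones, but E#5 to F#5 is 1 — one semitone narrower, making it a minor second.

minor 2nd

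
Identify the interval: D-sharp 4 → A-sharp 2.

Descending from D#4 to A#2 is the same interval as ascending A#2 to D#4.
A to D spans four letter names (A-B-C-D), plus an octave — that makes it an eleventh of some quality.
A#2 to D#4 is 17 semitones, matching the perfect eleventh exactly, so the quality is perfect.
(Equivalently, a compound perfect fourth: a perfect fourth plus an octave.)

perfect eleventh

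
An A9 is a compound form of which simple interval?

A2

Each octave removed subtracts seven from the number: 9 − 7 = 2.
That makes an augmented ninth a compound augmented second — an octave plus an augmented second.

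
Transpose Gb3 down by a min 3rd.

Counting three letter names down from G lands on E.
A minor third is 3 semitones; 3 semitones down from Gb3 gives Eb3.

Eb3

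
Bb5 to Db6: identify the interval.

B to D spans three letter names (B-C-D), so the interval is some kind of third.
Bb5 to Db6 is 3 semitones, a half step short of the major third (4), so this is minor.

minor 3rd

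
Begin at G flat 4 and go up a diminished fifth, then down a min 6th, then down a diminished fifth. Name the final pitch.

Up a diminished fifth from Gb4: Dbb5 (6 semitones up).
Dbb5 down a minor sixth → Fb4 (8 semitones).
Down a diminished fifth from Fb4: Bb3 (6 semitones down).

B flat 3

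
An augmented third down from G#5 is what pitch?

The third takes the letter from G down to E.
An augmented third is 5 semitones; 5 semitones down from G#5 gives Eb5.

Eb5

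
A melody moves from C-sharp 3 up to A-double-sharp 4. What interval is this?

C to A spans six letter names (C-D-E-F-G-A), plus an octave: a thirteenth.
C#3 to A##4 spans 22 semitones — one semitone wider than the major thirteenth (21) — giving an augmented thirteenth.
(Equivalently, a compound augmented sixth: an augmented sixth plus an octave.)

A13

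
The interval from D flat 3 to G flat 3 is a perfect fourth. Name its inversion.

P5

Inverted interval numbers add to nine, so a fourth pairs with a fifth (4 + 5 = 9).
And perfect stays perfect under inversion, so we get a perfect fifth.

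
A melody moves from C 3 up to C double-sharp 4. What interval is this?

C to C is the same letter name, plus an octave, so the interval is some kind of octave.
A perfect octave would be 12 semitones; C3 to C##4 is 14, two semitones wider, so the interval is doubly augmented.

doubly augmented octave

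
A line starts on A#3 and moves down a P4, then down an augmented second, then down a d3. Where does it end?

A#3 down a perfect fourth → E#3 (5 semitones).
An augmented second down from E#3 is D3.
D3 down a diminished third → B#2 (2 semitones).

B#2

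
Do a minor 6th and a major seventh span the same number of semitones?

No

8 semitones (minor sixth) vs 11 semitones (major seventh): not equal.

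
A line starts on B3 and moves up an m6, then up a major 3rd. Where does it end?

B3 up a minor sixth → G4 (8 semitones).
G4 up a major third → B4 (4 semitones).

B4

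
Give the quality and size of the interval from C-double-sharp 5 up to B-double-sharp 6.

major fourteenth

C to B spans seven letter names (C-D-E-F-G-A-B), plus an octave — that makes it a fourteenth of some quality.
C##5 to B##6 is 23 semitones, matching the major fourteenth exactly, so the quality is major.
(Equivalently, a compound major seventh: a major seventh plus an octave.)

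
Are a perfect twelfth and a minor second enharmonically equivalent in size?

No

A perfect twelfth spans 19 semitones; a minor second spans 1 semitone. They differ by 18.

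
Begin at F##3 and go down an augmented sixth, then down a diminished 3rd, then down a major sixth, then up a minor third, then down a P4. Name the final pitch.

An augmented sixth down from F##3 is A2.
A2 down a diminished third → F##2 (2 semitones).
Down a major sixth from F##2: A#1 (9 semitones down).
A minor third up from A#1 is C#2.
Down a perfect fourth from C#2: G#1 (5 semitones down).

G#1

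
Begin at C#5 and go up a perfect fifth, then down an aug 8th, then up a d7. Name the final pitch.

A perfect fifth up from C#5 is G#5.
An augmented octave down from G#5 is G4.
G4 up a diminished seventh → Fb5 (9 semitones).

Fb5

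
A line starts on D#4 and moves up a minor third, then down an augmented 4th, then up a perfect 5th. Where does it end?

G4

A minor third up from D#4 is F#4.
Down an augmented fourth from F#4: C4 (6 semitones down).
A perfect fifth up from C4 is G4.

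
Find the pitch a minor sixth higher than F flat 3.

D double-flat 4

Counting six letter names up from F lands on D.
Moving 8 semitones up from Fb3 (the size of a minor sixth) reaches Dbb4.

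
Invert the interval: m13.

major third

First reduce the compound minor thirteenth to its simple form, a minor sixth.
The rule of nine gives the new number: 9 − 6 = 3, so a sixth becomes a third.
Quality inverts too: minor becomes major. That makes the inversion a major third.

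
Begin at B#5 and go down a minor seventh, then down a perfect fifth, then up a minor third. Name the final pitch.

B#5 down a minor seventh → C##5 (10 semitones).
A perfect fifth down from C##5 is F##4.
A minor third up from F##4 is A#4.

A#4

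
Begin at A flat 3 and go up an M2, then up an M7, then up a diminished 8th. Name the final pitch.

A flat 5

Ab3 up a major second → Bb3 (2 semitones).
Bb3 up a major seventh → A4 (11 semitones).
A diminished octave up from A4 is Ab5.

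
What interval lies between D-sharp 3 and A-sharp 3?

perfect 5th

D to A spans five letter names (D-E-F-G-A): a fifth.
Counting semitones, D#3→A#3 is 7, which is the perfect fifth.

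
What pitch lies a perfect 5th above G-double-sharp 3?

D-double-sharp 4

The fifth takes the letter from G up to D.
Moving 7 semitones up from G##3 (the size of a perfect fifth) reaches D##4.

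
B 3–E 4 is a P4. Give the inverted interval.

Interval numbers invert to sum to nine: 4 + 5 = 9, so a fourth inverts to a fifth.
Quality inverts too: perfect stays perfect. That makes the inversion a perfect fifth.

P5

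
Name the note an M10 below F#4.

Counting three letter names plus an octave down from F lands on D.
Moving 16 semitones down from F#4 (the size of a major tenth) reaches D3.

D3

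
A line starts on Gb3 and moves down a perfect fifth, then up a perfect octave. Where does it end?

Cb4

A perfect fifth down from Gb3 is Cb3.
Up a perfect octave from Cb3: Cb4 (12 semitones up).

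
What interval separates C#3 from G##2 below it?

Descending from C#3 to G##2 is the same interval as ascending G##2 to C#3.
G to C spans four letter names (G-A-B-C) — that makes it a fourth of some quality.
G##2 to C#3 spans 4 semitones — one semitone narrower than the perfect fourth (5) — giving a diminished fourth.

diminished 4th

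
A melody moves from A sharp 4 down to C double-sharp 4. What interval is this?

Descending from A#4 to C##4 is the same interval as ascending C##4 to A#4.
C to A spans six letter names (C-D-E-F-G-A), so the interval is some kind of sixth.
At 8 semitones, C##4→A#4 falls one short of a major sixth: minor.

minor 6th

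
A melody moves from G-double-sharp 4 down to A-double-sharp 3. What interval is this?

Descending from G##4 to A##3 is the same interval as ascending A##3 to G##4.
A to G spans seven letter names (A-B-C-D-E-F-G), so the interval is some kind of seventh.
A major seventh would be 11 semitones, but A##3 to G##4 is 10 — one semitone narrower, making it a minor seventh.

m7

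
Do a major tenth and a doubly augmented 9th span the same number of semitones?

A major tenth spans 16 semitones, and a doubly augmented ninth also spans 16 semitones — they're enharmonic.

Yes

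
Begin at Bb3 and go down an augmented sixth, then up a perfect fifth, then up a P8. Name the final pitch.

An augmented sixth down from Bb3 is Dbb3.
Up a perfect fifth from Dbb3: Abb3 (7 semitones up).
Up a perfect octave from Abb3: Abb4 (12 semitones up).

Abb4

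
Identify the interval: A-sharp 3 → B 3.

minor second

A to B spans two letter names (A-B), so the interval is some kind of second.
A major second would be 2 semitones, but A#3 to B3 is 1 — one semitone narrower, making it a minor second.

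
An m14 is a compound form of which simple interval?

m7

Subtracting seven from the interval number removes an octave: 14 − 7 = 7.
Quality carries through unchanged, so the simple form is a minor seventh.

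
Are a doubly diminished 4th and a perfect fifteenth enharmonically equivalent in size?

No

A doubly diminished fourth is 3 semitones but a perfect fifteenth is 24 semitones — different sizes.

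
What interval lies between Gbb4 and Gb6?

G to G is the same letter name, plus 2 octaves, so the interval is some kind of fifteenth.
Gbb4 to Gb6 spans 25 semitones — one semitone wider than the perfect fifteenth (24) — giving an augmented fifteenth.
(Equivalently, a compound augmented octave: an augmented octave plus an octave.)

augmented fifteenth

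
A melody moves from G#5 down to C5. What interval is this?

augmented fifth

Descending from G#5 to C5 is the same interval as ascending C5 to G#5.
C to G spans five letter names (C-D-E-F-G): a fifth.
C5 to G#5 spans 8 semitones — one semitone wider than the perfect fifth (7) — giving an augmented fifth.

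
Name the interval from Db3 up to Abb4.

diminished 12th

D to A spans five letter names (D-E-F-G-A), plus an octave: a twelfth.
The perfect twelfth is 19 semitones; here we have 18, one semitone narrower: diminished.
(Equivalently, a compound diminished fifth: a diminished fifth plus an octave.)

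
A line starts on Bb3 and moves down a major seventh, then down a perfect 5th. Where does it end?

Fb2

Down a major seventh from Bb3: Cb3 (11 semitones down).
Cb3 down a perfect fifth → Fb2 (7 semitones).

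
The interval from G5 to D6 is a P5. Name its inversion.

The rule of nine gives the new number: 9 − 5 = 4, so a fifth becomes a fourth.
And perfect stays perfect under inversion, so we get a perfect fourth.

perfect fourth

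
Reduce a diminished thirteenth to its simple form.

d6

Each octave removed subtracts seven from the number: 13 − 7 = 6.
Quality carries through unchanged, so the simple form is a diminished sixth.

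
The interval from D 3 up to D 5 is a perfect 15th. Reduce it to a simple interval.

Take out an octave (7 from the number): 15 − 7 = 8.
That makes a perfect fifteenth a compound perfect octave — an octave plus a perfect octave.

perfect octave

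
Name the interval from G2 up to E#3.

G to E spans six letter names (G-A-B-C-D-E) — that makes it a sixth of some quality.
G2 to E#3 spans 10 semitones — one semitone wider than the major sixth (9) — giving an augmented sixth.

A6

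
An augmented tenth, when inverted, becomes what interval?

First reduce the compound augmented tenth to its simple form, an augmented third.
The rule of nine gives the new number: 9 − 3 = 6, so a third becomes a sixth.
And augmented becomes diminished under inversion, so we get a diminished sixth.

diminished sixth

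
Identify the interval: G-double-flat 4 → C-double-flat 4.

Descending from Gbb4 to Cbb4 is the same interval as ascending Cbb4 to Gbb4.
C to G spans five letter names (C-D-E-F-G): a fifth.
The perfect fifth spans 7 semitones, and Cbb4 to Gbb4 is exactly 7 semitones — so this is a perfect fifth.

perfect fifth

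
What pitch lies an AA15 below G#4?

For a fifteenth the letter name doesn't change: still G, two octaves down.
A doubly augmented fifteenth is 26 semitones; 26 semitones down from G#4 gives Gb2.

Gb2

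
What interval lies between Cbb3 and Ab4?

augmented 13th

C to A spans six letter names (C-D-E-F-G-A), plus an octave: a thirteenth.
A major thirteenth would be 21 semitones; Cbb3 to Ab4 is 22, one semitone wider, so the interval is augmented.
(Equivalently, a compound augmented sixth: an augmented sixth plus an octave.)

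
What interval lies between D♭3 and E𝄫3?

m2

D to E spans two letter names (D-E), so the interval is some kind of second.
A major second would be 2 semitones, but Db3 to Ebb3 is 1 — one semitone narrower, making it a minor second.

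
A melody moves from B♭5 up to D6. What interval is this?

M3

B to D spans three letter names (B-C-D) — that makes it a third of some quality.
The major third spans 4 semitones, and Bb5 to D6 is exactly 4 semitones — so this is a major third.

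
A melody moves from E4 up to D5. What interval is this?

minor 7th

E to D spans seven letter names (E-F-G-A-B-C-D) — that makes it a seventh of some quality.
E4 to D5 is 10 semitones, a half step short of the major seventh (11), so this is minor.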